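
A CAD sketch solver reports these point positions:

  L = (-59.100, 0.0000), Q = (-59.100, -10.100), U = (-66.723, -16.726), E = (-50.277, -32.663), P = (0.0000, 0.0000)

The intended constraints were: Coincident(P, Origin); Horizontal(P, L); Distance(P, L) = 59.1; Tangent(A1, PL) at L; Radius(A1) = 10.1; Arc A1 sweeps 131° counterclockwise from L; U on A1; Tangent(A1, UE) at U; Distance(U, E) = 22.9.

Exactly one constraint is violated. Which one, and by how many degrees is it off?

Tangent(A1, UE) at U — off by 4.90°.

P = (0.00, 0.00) ✓; P.y = 0.00, L.y = 0.00 ✓; |PL| = 59.10 ✓; ∠(QL, LP) = 90.00° ✓; |QL| = 10.10 ✓; bearing(Q→U) − bearing(Q→L) = 131.0° ✓; |QU| = 10.10 ✓; ∠(QU, UE) = 85.10° ✗; |UE| = 22.90 ✓.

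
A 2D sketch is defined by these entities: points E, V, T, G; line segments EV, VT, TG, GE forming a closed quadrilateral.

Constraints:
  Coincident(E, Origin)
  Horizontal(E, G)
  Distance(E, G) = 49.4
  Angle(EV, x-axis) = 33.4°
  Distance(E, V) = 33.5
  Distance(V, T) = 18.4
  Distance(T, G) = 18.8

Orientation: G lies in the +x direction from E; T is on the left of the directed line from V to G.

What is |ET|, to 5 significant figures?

49.941

Checks: |VT| = 18.40 ✓; |TG| = 18.80 ✓.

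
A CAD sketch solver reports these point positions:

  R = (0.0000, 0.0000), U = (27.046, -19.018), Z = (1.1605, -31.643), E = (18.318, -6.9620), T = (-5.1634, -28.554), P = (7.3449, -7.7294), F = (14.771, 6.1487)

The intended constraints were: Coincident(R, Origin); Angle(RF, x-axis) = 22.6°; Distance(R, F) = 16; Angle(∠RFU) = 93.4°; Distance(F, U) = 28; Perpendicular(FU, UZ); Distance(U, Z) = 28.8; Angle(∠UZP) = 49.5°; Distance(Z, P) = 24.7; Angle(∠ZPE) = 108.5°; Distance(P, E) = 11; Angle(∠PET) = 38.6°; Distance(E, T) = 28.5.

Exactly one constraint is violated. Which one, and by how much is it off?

Distance(E, T) = 28.5 — off by 3.40.

R = (0.00, 0.00) ✓; RF at 22.60° ✓; |RF| = 16.00 ✓; ∠RFU = 93.40° ✓; |FU| = 28.00 ✓; ∠(FU, UZ) = 90.00° ✓; |UZ| = 28.80 ✓; ∠UZP = 49.50° ✓; |ZP| = 24.70 ✓; ∠ZPE = 108.5° ✓; |PE| = 11.00 ✓; ∠PET = 38.60° ✓; |ET| = 31.90 ✗.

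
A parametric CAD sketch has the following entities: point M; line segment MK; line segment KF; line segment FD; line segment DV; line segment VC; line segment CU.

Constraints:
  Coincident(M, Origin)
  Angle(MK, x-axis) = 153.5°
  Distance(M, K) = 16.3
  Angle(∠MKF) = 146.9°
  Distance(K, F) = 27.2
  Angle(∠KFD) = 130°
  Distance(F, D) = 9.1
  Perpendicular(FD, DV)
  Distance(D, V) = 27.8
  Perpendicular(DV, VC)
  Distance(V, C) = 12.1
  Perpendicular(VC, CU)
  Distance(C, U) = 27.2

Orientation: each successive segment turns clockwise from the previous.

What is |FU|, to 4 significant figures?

3.059

M is at the origin; MK runs at 153.5° with length 16.3, so K = (-14.59, 7.273). ∠MKF = 146.9° gives KF at 120.4° from the x-axis; with |KF| = 27.2, F = (-28.35, 30.73). ∠KFD = 130.0° gives FD at 70.40° from the x-axis; with |FD| = 9.1, D = (-25.30, 39.31). FD is perpendicular to DV, so DV runs at -19.60°; with |DV| = 27.8, V = (0.8903, 29.98). DV is perpendicular to VC, so VC runs at -109.6°; with |VC| = 12.1, C = (-3.169, 18.58). VC ⟂ CU, so CU runs at 160.4°; with |CU| = 27.2, U = (-28.79, 27.71). Then |FU| = |U − F| = 3.059.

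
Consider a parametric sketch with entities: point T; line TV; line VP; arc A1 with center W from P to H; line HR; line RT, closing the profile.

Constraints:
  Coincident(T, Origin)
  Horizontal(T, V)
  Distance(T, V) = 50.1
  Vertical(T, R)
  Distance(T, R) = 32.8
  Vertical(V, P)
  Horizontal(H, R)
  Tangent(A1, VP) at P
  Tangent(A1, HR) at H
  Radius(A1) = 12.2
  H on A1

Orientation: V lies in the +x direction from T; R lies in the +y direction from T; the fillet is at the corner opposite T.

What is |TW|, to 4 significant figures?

43.14

TR is vertical with |TR| = 32.8 and R on the +y side, so R = (0.000, 32.80). The virtual corner opposite T is at (50.10, 32.80). A1 meets VP tangentially, so WP is at right angles to VP and tangency of A1 to HR means the radius WH is perpendicular to HR, with radius 12.2, so the center W sits 12.2 in from both sides at W = (37.90, 20.60). Then |TW| = |W − T| = 43.14.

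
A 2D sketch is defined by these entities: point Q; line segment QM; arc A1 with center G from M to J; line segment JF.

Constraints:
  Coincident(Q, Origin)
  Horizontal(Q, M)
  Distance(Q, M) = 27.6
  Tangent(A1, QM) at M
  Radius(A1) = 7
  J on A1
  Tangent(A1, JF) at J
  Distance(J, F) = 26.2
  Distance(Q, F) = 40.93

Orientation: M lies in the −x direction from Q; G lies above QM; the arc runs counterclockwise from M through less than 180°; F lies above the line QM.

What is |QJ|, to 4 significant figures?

22.01

Q is at the origin; QM is horizontal with |QM| = 27.6 and M on the −x side, so M = (-27.60, 0.000). The tangent condition forces GM to be normal to QM, so G = M + (0, 7) = (-27.60, 7.000). Since GJ ⟂ JF (tangency), |GF| = √(7.0² + 26.2²) = 27.12 regardless of where J sits on A1. So F lies on both circle(Q, 40.93) and circle(G, 27.12); the above-QM intersection is F = (-23.15, 33.75). J is the foot of the tangent from F: J = (-20.63, 7.673).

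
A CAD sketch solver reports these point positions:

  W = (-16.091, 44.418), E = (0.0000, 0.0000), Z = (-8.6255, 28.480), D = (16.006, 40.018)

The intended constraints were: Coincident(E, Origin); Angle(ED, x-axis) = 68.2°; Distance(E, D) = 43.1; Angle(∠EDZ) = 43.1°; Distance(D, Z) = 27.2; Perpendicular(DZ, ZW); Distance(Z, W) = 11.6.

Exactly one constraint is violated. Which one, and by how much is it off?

Distance(Z, W) = 11.6 — off by 6.00.

E = (0.00, 0.00) ✓; ED at 68.20° ✓; |ED| = 43.10 ✓; ∠EDZ = 43.10° ✓; |DZ| = 27.20 ✓; ∠(DZ, ZW) = 90.00° ✓; |ZW| = 17.60 ✗.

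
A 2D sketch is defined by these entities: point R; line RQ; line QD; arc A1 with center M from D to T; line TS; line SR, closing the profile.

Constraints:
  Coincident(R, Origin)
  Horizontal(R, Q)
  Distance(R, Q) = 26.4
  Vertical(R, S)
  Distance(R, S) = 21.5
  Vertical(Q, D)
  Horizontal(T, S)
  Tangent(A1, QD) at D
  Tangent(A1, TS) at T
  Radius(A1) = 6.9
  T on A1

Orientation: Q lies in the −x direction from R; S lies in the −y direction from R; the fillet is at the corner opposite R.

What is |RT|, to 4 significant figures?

29.03

The virtual corner opposite R is at (-26.40, -21.50). The tangent condition forces MD to be normal to QD and the tangent condition forces MT to be normal to TS, with radius 6.9, so the center M sits 6.9 in from both sides at M = (-19.50, -14.60). That places the tangent points at D = (-26.40, -14.60) on QD and T = (-19.50, -21.50) on TS. Then |RT| = |T − R| = 29.03.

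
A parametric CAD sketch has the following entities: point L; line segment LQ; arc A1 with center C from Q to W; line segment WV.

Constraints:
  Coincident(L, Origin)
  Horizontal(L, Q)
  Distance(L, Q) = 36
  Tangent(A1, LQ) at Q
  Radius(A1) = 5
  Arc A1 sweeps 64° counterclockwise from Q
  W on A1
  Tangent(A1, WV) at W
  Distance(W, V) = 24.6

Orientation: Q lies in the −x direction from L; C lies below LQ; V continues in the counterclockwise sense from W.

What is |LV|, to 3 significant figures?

57.0

L is at the origin; LQ is horizontal with |LQ| = 36.0 and Q on the −x side, so Q = (-36.0, 0.00). The tangent condition forces CQ to be normal to LQ, so C = Q + (0, -5) = (-36.0, -5.00). On A1, Q sits at bearing 90° from C; a 64° counterclockwise sweep puts W at bearing 154°, so W = C + 5.0·(cos 154°, sin 154°) = (-40.5, -2.81). A1 meets WV tangentially, so CW is at right angles to WV, so WV runs along (−sin 154°, cos 154°); with |WV| = 24.6, V = (-51.3, -24.9). Then |LV| = |V − L| = 57.0.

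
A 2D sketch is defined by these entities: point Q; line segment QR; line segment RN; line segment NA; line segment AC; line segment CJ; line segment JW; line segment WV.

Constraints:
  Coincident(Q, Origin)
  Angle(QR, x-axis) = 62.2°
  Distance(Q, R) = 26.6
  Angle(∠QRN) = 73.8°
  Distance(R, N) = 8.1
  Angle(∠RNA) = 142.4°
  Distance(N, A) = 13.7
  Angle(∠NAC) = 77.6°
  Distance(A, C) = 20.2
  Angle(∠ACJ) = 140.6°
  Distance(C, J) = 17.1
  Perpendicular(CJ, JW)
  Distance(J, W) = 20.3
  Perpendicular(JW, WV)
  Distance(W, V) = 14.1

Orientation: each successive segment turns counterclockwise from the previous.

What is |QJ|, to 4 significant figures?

21.42

∠NAC = 77.6° gives AC at -51.60° from the x-axis; with |AC| = 20.2, C = (4.705, 3.322). ∠ACJ = 140.6° gives CJ at -12.20° from the x-axis; with |CJ| = 17.1, J = (21.42, -0.2914). Then |QJ| = |J − Q| = 21.42.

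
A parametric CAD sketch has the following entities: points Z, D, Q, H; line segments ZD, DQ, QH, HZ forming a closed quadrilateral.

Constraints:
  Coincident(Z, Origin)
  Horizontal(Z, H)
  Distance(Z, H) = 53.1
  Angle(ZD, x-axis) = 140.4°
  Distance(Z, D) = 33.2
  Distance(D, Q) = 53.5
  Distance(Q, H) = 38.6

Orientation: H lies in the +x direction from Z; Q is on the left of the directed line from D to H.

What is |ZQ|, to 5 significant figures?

39.718

Checks: |DQ| = 53.50 ✓; |QH| = 38.60 ✓.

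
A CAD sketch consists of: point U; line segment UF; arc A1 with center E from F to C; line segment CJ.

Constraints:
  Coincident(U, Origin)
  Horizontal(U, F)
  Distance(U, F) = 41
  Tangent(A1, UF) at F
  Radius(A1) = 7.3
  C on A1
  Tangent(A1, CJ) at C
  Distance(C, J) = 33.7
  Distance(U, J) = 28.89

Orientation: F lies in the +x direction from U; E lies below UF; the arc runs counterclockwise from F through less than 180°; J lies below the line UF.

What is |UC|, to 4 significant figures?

35.86

Checks: U = (0.00, 0.00) ✓; |EC| = 7.300 ✓; ∠(EC, CJ) = 90.00° ✓; |CJ| = 33.70 ✓; |UJ| = 28.89 ✓.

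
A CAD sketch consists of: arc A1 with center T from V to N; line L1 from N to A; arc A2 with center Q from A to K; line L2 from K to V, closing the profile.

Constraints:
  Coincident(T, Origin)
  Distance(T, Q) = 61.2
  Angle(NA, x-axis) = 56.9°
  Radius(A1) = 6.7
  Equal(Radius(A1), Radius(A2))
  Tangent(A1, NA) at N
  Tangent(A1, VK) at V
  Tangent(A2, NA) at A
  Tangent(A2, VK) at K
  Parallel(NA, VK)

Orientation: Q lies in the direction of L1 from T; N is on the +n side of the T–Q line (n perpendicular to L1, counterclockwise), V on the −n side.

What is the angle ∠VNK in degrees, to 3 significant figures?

77.6°

The slot axis is L1's direction at 56.9°, so u = (cos 56.9°, sin 56.9°) = (0.546, 0.838) and n = (−sin 56.9°, cos 56.9°) = (-0.838, 0.546). T is at the origin and Q lies 61.2 along u from T, so Q = 61.2·u = (33.4, 51.3). Tangency of A1 to both parallel lines with radius 6.7 puts N and V at T ± 6.7·n: N = (-5.61, 3.66), V = (5.61, -3.66). Equal radii place A and K the same way about Q: A = Q + 6.7·n = (27.8, 54.9), K = Q − 6.7·n = (39.0, 47.6). Then cos ∠VNK = NV·NK / (|NV||NK|), giving 77.6°.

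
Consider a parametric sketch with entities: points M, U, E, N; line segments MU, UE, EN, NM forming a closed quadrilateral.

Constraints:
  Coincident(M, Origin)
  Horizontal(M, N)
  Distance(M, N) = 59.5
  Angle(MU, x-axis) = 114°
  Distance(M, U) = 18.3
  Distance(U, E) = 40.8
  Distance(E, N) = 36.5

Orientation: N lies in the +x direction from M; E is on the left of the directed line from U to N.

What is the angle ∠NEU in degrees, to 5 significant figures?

126.32°

Checks: |UE| = 40.80 ✓; |EN| = 36.50 ✓.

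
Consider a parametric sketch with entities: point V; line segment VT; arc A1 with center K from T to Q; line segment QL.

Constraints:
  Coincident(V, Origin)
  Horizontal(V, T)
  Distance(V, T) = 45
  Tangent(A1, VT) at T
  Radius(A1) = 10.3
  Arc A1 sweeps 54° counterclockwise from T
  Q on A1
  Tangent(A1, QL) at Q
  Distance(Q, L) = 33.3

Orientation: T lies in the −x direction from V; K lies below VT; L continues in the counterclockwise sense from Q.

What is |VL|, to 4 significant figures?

79.30

V is at the origin; VT is horizontal with |VT| = 45.0 and T on the −x side, so T = (-45.00, 0.000). Tangency of A1 to VT means the radius KT is perpendicular to VT, so K = T + (0, -10.3) = (-45.00, -10.30). On A1, T sits at bearing 90° from K; a 54° counterclockwise sweep puts Q at bearing 144°, so Q = K + 10.3·(cos 144°, sin 144°) = (-53.33, -4.246). The tangent condition forces KQ to be normal to QL, so QL runs along (−sin 144°, cos 144°); with |QL| = 33.3, L = (-72.91, -31.19). Then |VL| = |L − V| = 79.30.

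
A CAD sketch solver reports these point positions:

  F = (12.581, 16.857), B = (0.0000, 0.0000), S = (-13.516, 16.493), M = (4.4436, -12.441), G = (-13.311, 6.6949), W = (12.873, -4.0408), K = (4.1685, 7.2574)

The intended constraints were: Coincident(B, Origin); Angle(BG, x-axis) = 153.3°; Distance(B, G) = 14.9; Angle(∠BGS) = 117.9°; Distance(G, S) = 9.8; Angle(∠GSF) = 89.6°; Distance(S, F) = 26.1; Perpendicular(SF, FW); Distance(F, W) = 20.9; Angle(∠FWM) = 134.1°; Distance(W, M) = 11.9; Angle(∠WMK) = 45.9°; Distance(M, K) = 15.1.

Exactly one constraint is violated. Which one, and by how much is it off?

Distance(M, K) = 15.1 — off by 4.60.

B = (0.00, 0.00) ✓; BG at 153.3° ✓; |BG| = 14.90 ✓; ∠BGS = 117.9° ✓; |GS| = 9.800 ✓; ∠GSF = 89.60° ✓; |SF| = 26.10 ✓; ∠(SF, FW) = 90.00° ✓; |FW| = 20.90 ✓; ∠FWM = 134.1° ✓; |WM| = 11.90 ✓; ∠WMK = 45.90° ✓; |MK| = 19.70 ✗.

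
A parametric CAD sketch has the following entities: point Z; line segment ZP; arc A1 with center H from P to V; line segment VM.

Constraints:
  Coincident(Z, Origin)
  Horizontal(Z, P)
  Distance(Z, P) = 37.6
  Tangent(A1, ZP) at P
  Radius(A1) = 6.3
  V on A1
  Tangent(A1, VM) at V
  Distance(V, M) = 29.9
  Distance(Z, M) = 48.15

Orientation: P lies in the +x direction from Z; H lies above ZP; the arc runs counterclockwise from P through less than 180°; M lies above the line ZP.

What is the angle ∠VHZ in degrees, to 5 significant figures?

166.41°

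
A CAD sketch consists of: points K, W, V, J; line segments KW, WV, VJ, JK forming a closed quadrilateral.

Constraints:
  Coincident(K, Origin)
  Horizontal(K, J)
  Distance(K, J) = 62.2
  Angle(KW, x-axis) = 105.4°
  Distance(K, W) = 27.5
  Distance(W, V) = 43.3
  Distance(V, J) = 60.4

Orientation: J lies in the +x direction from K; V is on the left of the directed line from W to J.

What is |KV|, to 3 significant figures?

58.0

K is at the origin; KJ is horizontal with |KJ| = 62.2 and J in +x, so J = (62.2, 0). KW runs at 105.4° with |KW| = 27.5, so W = (-7.30, 26.5). V is determined by |WV| = 43.3 and |VJ| = 60.4 together: it lies at the intersection of circle(W, 43.3) and circle(J, 60.4). With |WJ| = 74.4, the foot of the radical line on WJ is 25.3 from W and the perpendicular offset is √(43.3² − 25.3²) = 35.2. Taking the left-of-WJ solution: V = (28.8, 50.4).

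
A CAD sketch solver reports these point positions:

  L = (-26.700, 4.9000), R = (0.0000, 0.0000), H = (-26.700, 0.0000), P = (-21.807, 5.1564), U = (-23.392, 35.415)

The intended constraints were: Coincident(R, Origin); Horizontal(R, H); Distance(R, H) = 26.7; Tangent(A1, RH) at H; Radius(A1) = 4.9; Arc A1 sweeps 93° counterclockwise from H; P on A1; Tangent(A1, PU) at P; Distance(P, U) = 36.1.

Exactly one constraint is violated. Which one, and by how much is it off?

Distance(P, U) = 36.1 — off by 5.80.

R = (0.00, 0.00) ✓; R.y = 0.00, H.y = 0.00 ✓; |RH| = 26.70 ✓; ∠(LH, HR) = 90.00° ✓; |LH| = 4.900 ✓; bearing(L→P) − bearing(L→H) = 93.00° ✓; |LP| = 4.900 ✓; ∠(LP, PU) = 90.00° ✓; |PU| = 30.30 ✗.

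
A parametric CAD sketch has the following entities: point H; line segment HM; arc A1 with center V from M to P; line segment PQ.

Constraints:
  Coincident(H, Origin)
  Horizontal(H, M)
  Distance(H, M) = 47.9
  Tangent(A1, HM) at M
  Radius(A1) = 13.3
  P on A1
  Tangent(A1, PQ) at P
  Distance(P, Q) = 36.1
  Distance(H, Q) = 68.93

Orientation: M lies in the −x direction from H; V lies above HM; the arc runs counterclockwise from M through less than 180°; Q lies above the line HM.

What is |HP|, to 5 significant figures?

39.121

Checks: |VP| = 13.30 ✓; ∠(VP, PQ) = 90.00° ✓; |PQ| = 36.10 ✓; |HQ| = 68.93 ✓.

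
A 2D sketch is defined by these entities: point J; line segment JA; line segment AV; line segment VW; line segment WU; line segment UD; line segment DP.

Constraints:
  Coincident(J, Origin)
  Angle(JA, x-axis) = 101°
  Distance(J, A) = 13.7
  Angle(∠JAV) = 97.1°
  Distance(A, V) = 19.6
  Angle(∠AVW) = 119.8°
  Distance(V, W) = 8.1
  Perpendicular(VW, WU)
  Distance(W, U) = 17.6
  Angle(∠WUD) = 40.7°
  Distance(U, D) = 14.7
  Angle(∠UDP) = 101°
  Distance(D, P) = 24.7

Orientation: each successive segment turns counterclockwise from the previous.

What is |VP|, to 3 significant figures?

18.9

J is at the origin; JA runs at 101.0° with length 13.7, so A = (-2.61, 13.4). ∠JAV = 97.1° gives AV at -176° from the x-axis; with |AV| = 19.6, V = (-22.2, 12.1). ∠AVW = 119.8° gives VW at -116° from the x-axis; with |VW| = 8.1, W = (-25.7, 4.83). VW is perpendicular to WU, so WU runs at -25.9°; with |WU| = 17.6, U = (-9.87, -2.86). ∠WUD = 40.7° gives UD at 113° from the x-axis; with |UD| = 14.7, D = (-15.7, 10.6). ∠UDP = 101.0° gives DP at -168° from the x-axis; with |DP| = 24.7, P = (-39.8, 5.33). Then |VP| = |P − V| = 18.9.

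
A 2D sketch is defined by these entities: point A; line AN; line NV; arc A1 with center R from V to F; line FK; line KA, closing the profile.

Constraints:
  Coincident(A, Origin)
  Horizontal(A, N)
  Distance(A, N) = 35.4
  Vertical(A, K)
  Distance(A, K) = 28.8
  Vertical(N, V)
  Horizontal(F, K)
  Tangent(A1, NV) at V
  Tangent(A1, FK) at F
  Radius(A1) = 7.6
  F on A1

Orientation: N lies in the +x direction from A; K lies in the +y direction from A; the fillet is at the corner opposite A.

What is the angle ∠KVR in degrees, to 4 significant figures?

12.12°

A is at the origin; A and N share the same y with |AN| = 35.4 and N on the +x side, so N = (35.40, 0.000). AK is vertical with |AK| = 28.8 and K on the +y side, so K = (0.000, 28.80). The virtual corner opposite A is at (35.40, 28.80). A1 meets NV tangentially, so RV is at right angles to NV and A1 meets FK tangentially, so RF is at right angles to FK, with radius 7.6, so the center R sits 7.6 in from both sides at R = (27.80, 21.20). That places the tangent points at V = (35.40, 21.20) on NV and F = (27.80, 28.80) on FK. Then cos ∠KVR = VK·VR / (|VK||VR|), giving 12.12°.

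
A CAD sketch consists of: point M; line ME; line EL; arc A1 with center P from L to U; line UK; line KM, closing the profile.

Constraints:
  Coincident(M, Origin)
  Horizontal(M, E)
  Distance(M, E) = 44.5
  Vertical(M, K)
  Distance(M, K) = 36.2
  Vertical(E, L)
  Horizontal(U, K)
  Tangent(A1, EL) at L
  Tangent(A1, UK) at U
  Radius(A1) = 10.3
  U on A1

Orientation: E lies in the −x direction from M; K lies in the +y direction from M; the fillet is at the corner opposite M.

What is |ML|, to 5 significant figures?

51.488

The virtual corner opposite M is at (-44.500, 36.200). A1 meets EL tangentially, so PL is at right angles to EL and the tangent condition forces PU to be normal to UK, with radius 10.3, so the center P sits 10.3 in from both sides at P = (-34.200, 25.900). That places the tangent points at L = (-44.500, 25.900) on EL and U = (-34.200, 36.200) on UK. Then |ML| = |L − M| = 51.488.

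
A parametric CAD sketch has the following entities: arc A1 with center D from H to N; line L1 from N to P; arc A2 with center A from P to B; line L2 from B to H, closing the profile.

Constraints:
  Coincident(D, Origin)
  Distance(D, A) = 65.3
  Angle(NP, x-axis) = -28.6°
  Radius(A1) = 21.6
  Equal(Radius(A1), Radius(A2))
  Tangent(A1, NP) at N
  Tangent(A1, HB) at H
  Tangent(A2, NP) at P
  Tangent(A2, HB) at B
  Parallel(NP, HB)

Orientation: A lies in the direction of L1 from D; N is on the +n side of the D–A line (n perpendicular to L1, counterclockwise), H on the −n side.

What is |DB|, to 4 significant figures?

68.78

The slot axis is L1's direction at -28.6°, so u = (cos -28.6°, sin -28.6°) = (0.8780, -0.4787) and n = (−sin -28.6°, cos -28.6°) = (0.4787, 0.8780). D is at the origin and A lies 65.3 along u from D, so A = 65.3·u = (57.33, -31.26). Tangency of A1 to both parallel lines with radius 21.6 puts N and H at D ± 21.6·n: N = (10.34, 18.96), H = (-10.34, -18.96). Equal radii place P and B the same way about A: P = A + 21.6·n = (67.67, -12.29), B = A − 21.6·n = (46.99, -50.22). Then |DB| = |B − D| = 68.78.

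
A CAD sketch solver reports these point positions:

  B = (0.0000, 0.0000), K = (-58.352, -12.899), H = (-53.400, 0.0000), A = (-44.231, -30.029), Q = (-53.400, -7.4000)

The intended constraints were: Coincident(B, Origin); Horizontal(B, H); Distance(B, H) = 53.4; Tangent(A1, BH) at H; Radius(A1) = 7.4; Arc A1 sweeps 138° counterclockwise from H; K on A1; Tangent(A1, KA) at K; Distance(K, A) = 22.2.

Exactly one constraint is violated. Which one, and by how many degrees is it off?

Tangent(A1, KA) at K — off by 8.50°.

B = (0.00, 0.00) ✓; B.y = 0.00, H.y = 0.00 ✓; |BH| = 53.40 ✓; ∠(QH, HB) = 90.00° ✓; |QH| = 7.400 ✓; bearing(Q→K) − bearing(Q→H) = 138.0° ✓; |QK| = 7.400 ✓; ∠(QK, KA) = 98.50° ✗; |KA| = 22.20 ✓.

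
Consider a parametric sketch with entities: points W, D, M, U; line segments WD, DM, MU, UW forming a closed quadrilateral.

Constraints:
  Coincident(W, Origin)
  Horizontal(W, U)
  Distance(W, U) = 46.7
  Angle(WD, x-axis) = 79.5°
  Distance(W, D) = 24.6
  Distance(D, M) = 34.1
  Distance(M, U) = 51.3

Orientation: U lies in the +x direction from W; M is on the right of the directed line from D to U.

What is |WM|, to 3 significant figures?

9.67

W is at the origin; W and U share the same y with |WU| = 46.7 and U in +x, so U = (46.7, 0). WD runs at 79.5° with |WD| = 24.6, so D = (4.48, 24.2). M is determined by |DM| = 34.1 and |MU| = 51.3 together: it lies at the intersection of circle(D, 34.1) and circle(U, 51.3). With |DU| = 48.7, the foot of the radical line on DU is 9.23 from D and the perpendicular offset is √(34.1² − 9.23²) = 32.8. Taking the right-of-DU solution: M = (-3.82, -8.88).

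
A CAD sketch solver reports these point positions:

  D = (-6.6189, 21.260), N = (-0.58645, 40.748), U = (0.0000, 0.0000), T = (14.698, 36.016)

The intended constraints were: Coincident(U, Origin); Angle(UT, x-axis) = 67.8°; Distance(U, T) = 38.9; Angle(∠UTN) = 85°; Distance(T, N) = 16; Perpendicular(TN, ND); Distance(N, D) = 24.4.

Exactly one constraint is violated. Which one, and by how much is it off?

Distance(N, D) = 24.4 — off by 4.00.

U = (0.00, 0.00) ✓; UT at 67.80° ✓; |UT| = 38.90 ✓; ∠UTN = 85.00° ✓; |TN| = 16.00 ✓; ∠(TN, ND) = 90.00° ✓; |ND| = 20.40 ✗.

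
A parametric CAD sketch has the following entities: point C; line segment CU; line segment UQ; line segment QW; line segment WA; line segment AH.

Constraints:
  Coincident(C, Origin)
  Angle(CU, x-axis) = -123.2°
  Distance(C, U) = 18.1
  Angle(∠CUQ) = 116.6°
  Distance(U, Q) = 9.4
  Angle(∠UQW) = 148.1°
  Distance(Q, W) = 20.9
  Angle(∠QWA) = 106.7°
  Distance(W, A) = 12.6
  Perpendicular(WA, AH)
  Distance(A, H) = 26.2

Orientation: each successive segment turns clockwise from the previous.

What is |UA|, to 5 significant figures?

33.268

∠UQW = 148.1° gives QW at 141.50° from the x-axis; with |QW| = 20.9, W = (-35.605, -1.0545). ∠QWA = 106.7° gives WA at 68.200° from the x-axis; with |WA| = 12.6, A = (-30.926, 10.644). Then |UA| = |A − U| = 33.268.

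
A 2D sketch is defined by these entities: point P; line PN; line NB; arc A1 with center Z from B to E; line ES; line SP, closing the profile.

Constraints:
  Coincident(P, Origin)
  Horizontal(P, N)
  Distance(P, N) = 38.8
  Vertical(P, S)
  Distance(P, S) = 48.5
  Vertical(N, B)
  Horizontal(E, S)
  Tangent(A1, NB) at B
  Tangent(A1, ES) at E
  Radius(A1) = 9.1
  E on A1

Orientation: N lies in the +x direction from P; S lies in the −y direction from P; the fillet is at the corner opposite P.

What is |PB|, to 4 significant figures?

55.30

The virtual corner opposite P is at (38.80, -48.50). A1 meets NB tangentially, so ZB is at right angles to NB and the tangent condition forces ZE to be normal to ES, with radius 9.1, so the center Z sits 9.1 in from both sides at Z = (29.70, -39.40). That places the tangent points at B = (38.80, -39.40) on NB and E = (29.70, -48.50) on ES. Then |PB| = |B − P| = 55.30.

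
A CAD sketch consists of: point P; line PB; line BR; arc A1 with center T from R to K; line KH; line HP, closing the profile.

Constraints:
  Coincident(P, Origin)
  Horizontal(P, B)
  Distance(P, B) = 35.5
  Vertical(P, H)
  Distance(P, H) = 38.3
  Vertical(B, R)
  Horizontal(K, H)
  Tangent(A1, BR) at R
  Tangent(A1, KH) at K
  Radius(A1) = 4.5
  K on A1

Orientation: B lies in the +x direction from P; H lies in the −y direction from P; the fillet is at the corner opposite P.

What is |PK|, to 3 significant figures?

49.3

P is at the origin; P and B share the same y with |PB| = 35.5 and B on the +x side, so B = (35.5, 0.00). PH is vertical with |PH| = 38.3 and H on the −y side, so H = (0.00, -38.3). The virtual corner opposite P is at (35.5, -38.3). Tangency of A1 to BR means the radius TR is perpendicular to BR and A1 meets KH tangentially, so TK is at right angles to KH, with radius 4.5, so the center T sits 4.5 in from both sides at T = (31.0, -33.8). That places the tangent points at R = (35.5, -33.8) on BR and K = (31.0, -38.3) on KH. Then |PK| = |K − P| = 49.3.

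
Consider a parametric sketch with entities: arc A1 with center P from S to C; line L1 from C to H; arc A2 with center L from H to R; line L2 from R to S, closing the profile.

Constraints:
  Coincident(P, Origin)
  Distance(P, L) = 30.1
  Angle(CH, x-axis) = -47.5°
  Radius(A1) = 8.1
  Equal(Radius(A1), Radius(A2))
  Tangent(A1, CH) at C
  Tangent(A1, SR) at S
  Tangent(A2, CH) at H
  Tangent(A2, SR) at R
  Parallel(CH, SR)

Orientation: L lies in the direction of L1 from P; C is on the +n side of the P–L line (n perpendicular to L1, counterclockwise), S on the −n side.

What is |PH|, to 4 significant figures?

31.17

The slot axis is L1's direction at -47.5°, so u = (cos -47.5°, sin -47.5°) = (0.6756, -0.7373) and n = (−sin -47.5°, cos -47.5°) = (0.7373, 0.6756). P is at the origin and L lies 30.1 along u from P, so L = 30.1·u = (20.34, -22.19). Tangency of A1 to both parallel lines with radius 8.1 puts C and S at P ± 8.1·n: C = (5.972, 5.472), S = (-5.972, -5.472). Equal radii place H and R the same way about L: H = L + 8.1·n = (26.31, -16.72), R = L − 8.1·n = (14.36, -27.66). Then |PH| = |H − P| = 31.17.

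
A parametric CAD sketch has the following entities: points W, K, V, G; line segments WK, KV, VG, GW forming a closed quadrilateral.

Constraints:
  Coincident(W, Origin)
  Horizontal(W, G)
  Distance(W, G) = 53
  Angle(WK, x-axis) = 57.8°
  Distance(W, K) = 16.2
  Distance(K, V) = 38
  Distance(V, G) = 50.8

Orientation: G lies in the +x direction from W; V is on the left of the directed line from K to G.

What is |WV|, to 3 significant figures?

54.2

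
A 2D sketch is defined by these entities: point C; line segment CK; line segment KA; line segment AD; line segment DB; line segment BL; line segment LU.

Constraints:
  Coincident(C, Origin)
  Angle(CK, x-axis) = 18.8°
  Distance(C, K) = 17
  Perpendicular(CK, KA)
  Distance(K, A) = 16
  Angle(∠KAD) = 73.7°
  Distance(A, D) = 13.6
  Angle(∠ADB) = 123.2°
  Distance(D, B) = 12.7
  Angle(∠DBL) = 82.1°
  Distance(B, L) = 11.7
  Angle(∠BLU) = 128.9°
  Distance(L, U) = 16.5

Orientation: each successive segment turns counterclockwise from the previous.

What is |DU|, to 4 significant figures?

20.32

C is at the origin; CK runs at 18.8° with length 17.0, so K = (16.09, 5.479). The perpendicularity gives KA at right angles to CK, so KA runs at 108.8°; with |KA| = 16.0, A = (10.94, 20.62). ∠KAD = 73.7° gives AD at -144.9° from the x-axis; with |AD| = 13.6, D = (-0.1900, 12.80). ∠ADB = 123.2° gives DB at -88.10° from the x-axis; with |DB| = 12.7, B = (0.2310, 0.1118). ∠DBL = 82.1° gives BL at 9.800° from the x-axis; with |BL| = 11.7, L = (11.76, 2.103). ∠BLU = 128.9° gives LU at 60.90° from the x-axis; with |LU| = 16.5, U = (19.78, 16.52). Then |DU| = |U − D| = 20.32.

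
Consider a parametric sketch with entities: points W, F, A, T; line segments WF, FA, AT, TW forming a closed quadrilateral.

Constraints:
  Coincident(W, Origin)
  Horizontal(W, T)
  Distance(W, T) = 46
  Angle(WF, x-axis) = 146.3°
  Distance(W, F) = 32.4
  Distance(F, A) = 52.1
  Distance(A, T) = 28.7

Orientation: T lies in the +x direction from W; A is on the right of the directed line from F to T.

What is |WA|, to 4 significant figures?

19.92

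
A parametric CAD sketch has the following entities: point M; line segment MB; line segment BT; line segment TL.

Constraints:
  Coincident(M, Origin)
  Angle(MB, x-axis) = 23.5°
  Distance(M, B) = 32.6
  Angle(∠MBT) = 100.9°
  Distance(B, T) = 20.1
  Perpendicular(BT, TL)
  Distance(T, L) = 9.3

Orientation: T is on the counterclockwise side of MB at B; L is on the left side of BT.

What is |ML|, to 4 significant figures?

34.72

∠MBT = 100.9°, so BT runs at 23.5° + (180° − 100.9°) = 102.6° from the x-axis; with |BT| = 20.1, T = B + 20.1·(cos 102.6°, sin 102.6°) = (25.51, 32.62). BT ⟂ TL; with |TL| = 9.3 on the left of BT, L = T + 9.3·(-0.9759, -0.2181) = (16.44, 30.59). Then |ML| = |L − M| = 34.72.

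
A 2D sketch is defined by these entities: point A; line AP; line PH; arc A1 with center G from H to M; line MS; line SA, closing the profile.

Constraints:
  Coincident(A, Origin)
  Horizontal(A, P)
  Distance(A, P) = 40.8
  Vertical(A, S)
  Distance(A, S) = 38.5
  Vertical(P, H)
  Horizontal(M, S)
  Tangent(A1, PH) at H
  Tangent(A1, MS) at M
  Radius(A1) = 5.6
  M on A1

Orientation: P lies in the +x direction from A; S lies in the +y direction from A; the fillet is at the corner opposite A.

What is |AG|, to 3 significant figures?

48.2

A is at the origin; AP is horizontal with |AP| = 40.8 and P on the +x side, so P = (40.8, 0.00). AS is vertical with |AS| = 38.5 and S on the +y side, so S = (0.00, 38.5). The virtual corner opposite A is at (40.8, 38.5). Since A1 is tangent to PH there, GH ⟂ PH and since A1 is tangent to MS there, GM ⟂ MS, with radius 5.6, so the center G sits 5.6 in from both sides at G = (35.2, 32.9). Then |AG| = |G − A| = 48.2.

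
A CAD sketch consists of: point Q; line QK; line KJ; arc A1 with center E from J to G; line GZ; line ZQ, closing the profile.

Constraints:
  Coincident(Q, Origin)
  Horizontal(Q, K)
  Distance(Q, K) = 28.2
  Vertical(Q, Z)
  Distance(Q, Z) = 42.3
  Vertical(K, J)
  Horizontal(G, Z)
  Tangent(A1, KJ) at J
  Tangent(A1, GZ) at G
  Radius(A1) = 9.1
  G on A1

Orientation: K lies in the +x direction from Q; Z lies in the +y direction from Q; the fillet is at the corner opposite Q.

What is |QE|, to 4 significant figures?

38.30

Q and Z share the same x with |QZ| = 42.3 and Z on the +y side, so Z = (0.000, 42.30). The virtual corner opposite Q is at (28.20, 42.30). A1 meets KJ tangentially, so EJ is at right angles to KJ and the tangent condition forces EG to be normal to GZ, with radius 9.1, so the center E sits 9.1 in from both sides at E = (19.10, 33.20). Then |QE| = |E − Q| = 38.30.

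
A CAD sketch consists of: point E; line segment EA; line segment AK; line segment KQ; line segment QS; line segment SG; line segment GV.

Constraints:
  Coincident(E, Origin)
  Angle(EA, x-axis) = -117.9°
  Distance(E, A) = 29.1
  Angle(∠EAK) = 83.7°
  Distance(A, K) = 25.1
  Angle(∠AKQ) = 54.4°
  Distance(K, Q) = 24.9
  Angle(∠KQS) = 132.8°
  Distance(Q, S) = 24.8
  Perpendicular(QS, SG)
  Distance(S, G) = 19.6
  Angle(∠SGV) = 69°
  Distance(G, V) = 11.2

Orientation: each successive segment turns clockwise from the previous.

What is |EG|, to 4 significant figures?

31.81

∠KQS = 132.8° gives QS at -27.00° from the x-axis; with |QS| = 24.8, S = (11.09, -14.27). QS is perpendicular to SG, so SG runs at -117.0°; with |SG| = 19.6, G = (2.191, -31.73). Then |EG| = |G − E| = 31.81.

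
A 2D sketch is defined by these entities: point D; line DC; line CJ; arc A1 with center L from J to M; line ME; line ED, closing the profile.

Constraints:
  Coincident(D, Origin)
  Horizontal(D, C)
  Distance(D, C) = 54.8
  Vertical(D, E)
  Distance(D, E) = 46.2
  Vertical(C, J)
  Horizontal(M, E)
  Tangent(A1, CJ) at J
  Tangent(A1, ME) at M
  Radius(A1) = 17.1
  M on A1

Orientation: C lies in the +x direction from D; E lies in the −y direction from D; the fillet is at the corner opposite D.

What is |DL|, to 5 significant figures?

47.625

D is at the origin; DC is horizontal with |DC| = 54.8 and C on the +x side, so C = (54.800, 0.0000). DE is vertical with |DE| = 46.2 and E on the −y side, so E = (0.0000, -46.200). The virtual corner opposite D is at (54.800, -46.200). The tangent condition forces LJ to be normal to CJ and the tangent condition forces LM to be normal to ME, with radius 17.1, so the center L sits 17.1 in from both sides at L = (37.700, -29.100). Then |DL| = |L − D| = 47.625.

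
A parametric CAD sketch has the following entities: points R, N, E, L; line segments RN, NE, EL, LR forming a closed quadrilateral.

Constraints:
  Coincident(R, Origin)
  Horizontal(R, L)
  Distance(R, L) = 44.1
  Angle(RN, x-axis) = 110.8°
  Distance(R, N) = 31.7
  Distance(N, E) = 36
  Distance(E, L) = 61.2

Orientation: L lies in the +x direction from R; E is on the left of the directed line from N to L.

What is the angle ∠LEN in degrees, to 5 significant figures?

75.559°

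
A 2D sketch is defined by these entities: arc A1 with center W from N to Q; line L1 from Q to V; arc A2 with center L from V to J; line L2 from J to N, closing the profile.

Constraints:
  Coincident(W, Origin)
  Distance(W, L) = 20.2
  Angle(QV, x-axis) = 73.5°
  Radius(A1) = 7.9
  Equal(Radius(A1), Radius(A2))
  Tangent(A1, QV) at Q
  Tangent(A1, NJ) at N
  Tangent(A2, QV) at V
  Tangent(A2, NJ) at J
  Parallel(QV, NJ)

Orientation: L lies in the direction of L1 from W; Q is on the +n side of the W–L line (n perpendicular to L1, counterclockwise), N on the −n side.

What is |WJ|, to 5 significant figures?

21.690

The slot axis is L1's direction at 73.5°, so u = (cos 73.5°, sin 73.5°) = (0.28402, 0.95882) and n = (−sin 73.5°, cos 73.5°) = (-0.95882, 0.28402). W is at the origin and L lies 20.2 along u from W, so L = 20.2·u = (5.7371, 19.368). Tangency of A1 to both parallel lines with radius 7.9 puts Q and N at W ± 7.9·n: Q = (-7.5747, 2.2437), N = (7.5747, -2.2437). Equal radii place V and J the same way about L: V = L + 7.9·n = (-1.8376, 21.612), J = L − 7.9·n = (13.312, 17.124). Then |WJ| = |J − W| = 21.690.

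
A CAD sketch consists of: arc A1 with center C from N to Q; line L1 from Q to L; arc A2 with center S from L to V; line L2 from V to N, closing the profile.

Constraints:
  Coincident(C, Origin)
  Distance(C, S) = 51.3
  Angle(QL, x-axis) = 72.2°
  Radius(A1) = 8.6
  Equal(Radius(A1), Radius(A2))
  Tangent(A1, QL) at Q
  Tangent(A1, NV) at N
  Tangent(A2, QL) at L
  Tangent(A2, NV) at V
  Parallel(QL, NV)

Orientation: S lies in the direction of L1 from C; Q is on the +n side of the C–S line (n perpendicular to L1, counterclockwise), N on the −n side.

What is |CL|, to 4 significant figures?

52.02

The slot axis is L1's direction at 72.2°, so u = (cos 72.2°, sin 72.2°) = (0.3057, 0.9521) and n = (−sin 72.2°, cos 72.2°) = (-0.9521, 0.3057). C is at the origin and S lies 51.3 along u from C, so S = 51.3·u = (15.68, 48.84). Tangency of A1 to both parallel lines with radius 8.6 puts Q and N at C ± 8.6·n: Q = (-8.188, 2.629), N = (8.188, -2.629). Equal radii place L and V the same way about S: L = S + 8.6·n = (7.494, 51.47), V = S − 8.6·n = (23.87, 46.22). Then |CL| = |L − C| = 52.02.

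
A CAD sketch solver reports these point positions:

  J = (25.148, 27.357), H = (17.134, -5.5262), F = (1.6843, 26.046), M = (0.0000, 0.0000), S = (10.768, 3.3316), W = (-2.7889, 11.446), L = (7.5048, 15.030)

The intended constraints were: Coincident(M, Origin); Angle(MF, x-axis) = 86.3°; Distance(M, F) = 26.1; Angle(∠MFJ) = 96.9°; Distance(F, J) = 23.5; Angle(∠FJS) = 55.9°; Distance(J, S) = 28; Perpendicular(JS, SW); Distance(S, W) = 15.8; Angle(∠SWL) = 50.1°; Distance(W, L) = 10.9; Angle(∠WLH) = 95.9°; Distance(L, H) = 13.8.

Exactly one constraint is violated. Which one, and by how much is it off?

Distance(L, H) = 13.8 — off by 8.90.

M = (0.00, 0.00) ✓; MF at 86.30° ✓; |MF| = 26.10 ✓; ∠MFJ = 96.90° ✓; |FJ| = 23.50 ✓; ∠FJS = 55.90° ✓; |JS| = 28.00 ✓; ∠(JS, SW) = 90.00° ✓; |SW| = 15.80 ✓; ∠SWL = 50.10° ✓; |WL| = 10.90 ✓; ∠WLH = 95.90° ✓; |LH| = 22.70 ✗.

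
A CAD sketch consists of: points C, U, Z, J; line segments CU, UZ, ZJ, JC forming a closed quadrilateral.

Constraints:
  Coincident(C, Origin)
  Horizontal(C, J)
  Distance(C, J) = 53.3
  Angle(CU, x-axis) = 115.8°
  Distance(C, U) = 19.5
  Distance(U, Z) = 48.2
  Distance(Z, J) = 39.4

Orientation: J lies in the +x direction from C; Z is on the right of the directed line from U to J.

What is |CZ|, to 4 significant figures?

29.25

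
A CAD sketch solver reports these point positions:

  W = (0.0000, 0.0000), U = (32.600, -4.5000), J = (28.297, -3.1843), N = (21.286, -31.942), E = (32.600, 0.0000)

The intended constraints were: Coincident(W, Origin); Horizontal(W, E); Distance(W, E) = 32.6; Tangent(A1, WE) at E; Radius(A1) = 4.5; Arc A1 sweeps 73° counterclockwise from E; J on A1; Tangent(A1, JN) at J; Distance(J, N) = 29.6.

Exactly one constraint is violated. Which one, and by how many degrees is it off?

Tangent(A1, JN) at J — off by 3.30°.

W = (0.00, 0.00) ✓; W.y = 0.00, E.y = 0.00 ✓; |WE| = 32.60 ✓; ∠(UE, EW) = 90.00° ✓; |UE| = 4.500 ✓; bearing(U→J) − bearing(U→E) = 73.00° ✓; |UJ| = 4.500 ✓; ∠(UJ, JN) = 86.70° ✗; |JN| = 29.60 ✓.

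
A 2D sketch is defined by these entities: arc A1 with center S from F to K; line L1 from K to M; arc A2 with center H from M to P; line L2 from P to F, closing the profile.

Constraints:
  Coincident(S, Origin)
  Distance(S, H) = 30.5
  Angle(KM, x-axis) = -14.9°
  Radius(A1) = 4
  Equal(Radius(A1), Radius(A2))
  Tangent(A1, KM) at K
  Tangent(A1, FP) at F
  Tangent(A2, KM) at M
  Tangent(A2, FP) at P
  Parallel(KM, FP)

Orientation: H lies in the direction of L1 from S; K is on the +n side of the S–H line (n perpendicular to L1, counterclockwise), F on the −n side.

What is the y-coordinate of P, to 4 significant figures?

-11.71

Tangency of A1 to both parallel lines with radius 4.0 puts K and F at S ± 4.0·n: K = (1.029, 3.866), F = (-1.029, -3.866). Equal radii place M and P the same way about H: M = H + 4.0·n = (30.50, -3.977), P = H − 4.0·n = (28.45, -11.71). So P.y = -11.71.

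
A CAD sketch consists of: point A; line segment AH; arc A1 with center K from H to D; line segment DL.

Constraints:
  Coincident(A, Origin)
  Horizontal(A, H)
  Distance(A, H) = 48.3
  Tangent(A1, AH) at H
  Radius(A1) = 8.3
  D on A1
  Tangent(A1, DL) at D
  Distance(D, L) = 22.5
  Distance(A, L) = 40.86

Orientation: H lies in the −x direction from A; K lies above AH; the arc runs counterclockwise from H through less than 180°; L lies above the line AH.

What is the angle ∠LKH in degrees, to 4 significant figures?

136.5°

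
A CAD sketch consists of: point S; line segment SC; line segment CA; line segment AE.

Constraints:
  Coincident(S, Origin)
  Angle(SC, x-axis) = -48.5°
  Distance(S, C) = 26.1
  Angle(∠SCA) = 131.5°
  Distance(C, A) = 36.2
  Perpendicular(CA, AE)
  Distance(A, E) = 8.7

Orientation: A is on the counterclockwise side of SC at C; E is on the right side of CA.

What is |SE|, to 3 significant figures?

60.5

S is at the origin; SC runs at -48.5° with length 26.1, so C = 26.1·(cos -48.5°, sin -48.5°) = (17.3, -19.5). ∠SCA = 131.5°, so CA runs at -48.5° + (180° − 131.5°) = 0.00° from the x-axis; with |CA| = 36.2, A = C + 36.2·(cos 0.00°, sin 0.00°) = (53.5, -19.5). The perpendicularity gives AE at right angles to CA; with |AE| = 8.7 on the right of CA, E = A + 8.7·(0.00, -1.00) = (53.5, -28.2). Then |SE| = |E − S| = 60.5.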